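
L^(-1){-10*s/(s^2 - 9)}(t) -10*cosh(3*t)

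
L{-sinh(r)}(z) -1/(z^2-1)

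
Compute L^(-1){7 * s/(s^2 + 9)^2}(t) 7 * t * sin(3 * t)/6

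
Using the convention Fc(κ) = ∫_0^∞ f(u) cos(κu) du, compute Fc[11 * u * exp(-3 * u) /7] 11 * (9 - κ^2) /(7 * (κ^2 + 9) ^2) 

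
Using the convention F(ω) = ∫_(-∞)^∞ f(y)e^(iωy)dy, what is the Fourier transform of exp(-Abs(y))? 2/(ω^2 + 1)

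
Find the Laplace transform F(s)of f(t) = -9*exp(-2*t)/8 -9/(8*s + 16)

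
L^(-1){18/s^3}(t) 9 * t^2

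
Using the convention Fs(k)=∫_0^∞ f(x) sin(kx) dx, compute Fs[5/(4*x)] 5*pi/8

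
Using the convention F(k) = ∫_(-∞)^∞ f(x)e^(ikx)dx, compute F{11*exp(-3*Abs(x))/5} 66/(5*(k^2 + 9))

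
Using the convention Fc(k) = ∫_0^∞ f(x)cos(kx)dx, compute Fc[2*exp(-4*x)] 8/(k^2 + 16)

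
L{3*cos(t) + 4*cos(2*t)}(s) 3*s/(s^2 + 1) + 4*s/(s^2 + 4)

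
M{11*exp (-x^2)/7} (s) 11*gamma (s/2)/14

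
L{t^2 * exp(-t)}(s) 2/(s+1)^3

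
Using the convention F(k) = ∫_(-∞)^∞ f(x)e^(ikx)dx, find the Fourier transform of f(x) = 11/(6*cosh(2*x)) 11*pi/(12*cosh(pi*k/4))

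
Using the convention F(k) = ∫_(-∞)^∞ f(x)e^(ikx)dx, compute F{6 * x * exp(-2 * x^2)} 3 * sqrt(2) * I * sqrt(pi) * k * exp(-k^2/8)/4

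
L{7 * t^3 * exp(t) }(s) 42/(s - 1) ^4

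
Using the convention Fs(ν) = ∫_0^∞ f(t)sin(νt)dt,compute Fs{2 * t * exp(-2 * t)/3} 8 * ν/(3 * (ν^2 + 4)^2)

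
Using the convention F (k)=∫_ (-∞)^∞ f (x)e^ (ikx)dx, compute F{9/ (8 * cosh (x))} 9 * pi/ (8 * cosh (pi * k/2))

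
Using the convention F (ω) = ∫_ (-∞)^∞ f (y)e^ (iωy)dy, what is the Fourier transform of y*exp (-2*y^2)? sqrt (2)*I*sqrt (pi)*ω*exp (-ω^2/8)/8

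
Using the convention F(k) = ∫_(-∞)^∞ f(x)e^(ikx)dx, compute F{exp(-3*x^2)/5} sqrt(3)*sqrt(pi)*exp(-k^2/12)/15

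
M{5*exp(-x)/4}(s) 5*gamma(s)/4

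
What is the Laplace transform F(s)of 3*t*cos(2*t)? 3*(s^2 - 4)/(s^2 + 4)^2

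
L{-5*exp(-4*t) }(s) -5/(s+4) 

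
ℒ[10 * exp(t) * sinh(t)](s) 10/(s * (s - 2))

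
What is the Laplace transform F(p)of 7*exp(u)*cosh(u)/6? 7*(p - 1)/(6*p*(p - 2))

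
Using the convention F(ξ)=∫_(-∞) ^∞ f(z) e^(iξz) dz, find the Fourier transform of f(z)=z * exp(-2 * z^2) sqrt(2) * I * sqrt(pi) * ξ * exp(-ξ^2/8) /8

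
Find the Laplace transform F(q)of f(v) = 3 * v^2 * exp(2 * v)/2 3/(q - 2)^3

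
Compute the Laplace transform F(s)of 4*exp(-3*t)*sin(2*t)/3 8/(3*((s + 3)^2 + 4))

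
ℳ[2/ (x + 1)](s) 2*pi*csc (pi*s) 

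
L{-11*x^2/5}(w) -22/(5*w^3)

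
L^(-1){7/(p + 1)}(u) 7 * exp(-u)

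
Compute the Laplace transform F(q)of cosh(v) q/(q^2-1)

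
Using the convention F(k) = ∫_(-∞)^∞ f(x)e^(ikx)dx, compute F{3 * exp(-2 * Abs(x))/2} 6/(k^2 + 4)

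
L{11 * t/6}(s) 11/(6 * s^2)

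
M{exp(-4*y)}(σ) gamma(σ)/4^σ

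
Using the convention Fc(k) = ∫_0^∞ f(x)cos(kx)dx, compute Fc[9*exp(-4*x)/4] 9/(k^2 + 16)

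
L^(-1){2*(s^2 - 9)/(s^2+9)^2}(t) 2*t*cos(3*t)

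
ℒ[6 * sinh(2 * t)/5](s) 12/(5 * (s^2 - 4))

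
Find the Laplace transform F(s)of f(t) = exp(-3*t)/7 1/(7*(s + 3))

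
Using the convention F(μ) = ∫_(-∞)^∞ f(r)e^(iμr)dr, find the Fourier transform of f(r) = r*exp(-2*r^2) sqrt(2)*I*sqrt(pi)*μ*exp(-μ^2/8)/8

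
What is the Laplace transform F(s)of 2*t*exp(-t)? 2/(s + 1)^2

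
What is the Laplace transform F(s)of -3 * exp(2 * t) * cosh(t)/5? 3 * (2 - s)/(5 * ((s - 2)^2-1))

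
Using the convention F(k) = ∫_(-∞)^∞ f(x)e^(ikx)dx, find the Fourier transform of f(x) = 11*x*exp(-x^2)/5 11*I*sqrt(pi)*k*exp(-k^2/4)/10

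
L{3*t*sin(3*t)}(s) 18*s/(s^2 + 9)^2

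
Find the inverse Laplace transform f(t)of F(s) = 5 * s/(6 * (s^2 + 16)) 5 * cos(4 * t)/6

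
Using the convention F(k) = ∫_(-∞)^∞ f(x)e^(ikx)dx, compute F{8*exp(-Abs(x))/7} 16/(7*(k^2 + 1))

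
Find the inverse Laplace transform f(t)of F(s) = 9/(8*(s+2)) 9*exp(-2*t)/8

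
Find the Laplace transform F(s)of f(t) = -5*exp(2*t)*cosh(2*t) 5*(2 - s)/(s*(s - 4))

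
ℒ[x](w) w^(-2)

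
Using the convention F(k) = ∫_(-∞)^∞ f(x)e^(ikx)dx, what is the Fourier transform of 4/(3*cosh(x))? 4*pi/(3*cosh(pi*k/2))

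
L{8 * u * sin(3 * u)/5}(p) 48 * p/(5 * (p^2 + 9)^2)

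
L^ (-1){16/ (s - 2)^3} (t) 8 * t^2 * exp (2 * t)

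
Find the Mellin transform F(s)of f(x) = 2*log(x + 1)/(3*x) -2*pi*csc(pi*s)/(3*s - 3)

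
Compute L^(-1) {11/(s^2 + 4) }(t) 11*sin(2*t) /2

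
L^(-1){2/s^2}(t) 2*t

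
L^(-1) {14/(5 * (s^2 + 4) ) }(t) 7 * sin(2 * t) /5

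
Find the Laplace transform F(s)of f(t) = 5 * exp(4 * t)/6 5/(6 * (s - 4))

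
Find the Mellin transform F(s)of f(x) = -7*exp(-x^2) -7*gamma(s/2)/2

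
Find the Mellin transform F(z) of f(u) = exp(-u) gamma(z) 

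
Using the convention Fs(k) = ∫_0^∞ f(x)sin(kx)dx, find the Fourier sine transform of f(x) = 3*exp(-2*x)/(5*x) 3*atan(k/2)/5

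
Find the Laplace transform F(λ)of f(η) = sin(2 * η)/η atan(2/λ)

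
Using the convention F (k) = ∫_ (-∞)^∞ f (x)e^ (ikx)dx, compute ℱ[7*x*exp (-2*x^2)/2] 7*sqrt (2)*I*sqrt (pi)*k*exp (-k^2/8)/16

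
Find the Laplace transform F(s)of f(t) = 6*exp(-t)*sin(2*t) 12/((s + 1)^2 + 4)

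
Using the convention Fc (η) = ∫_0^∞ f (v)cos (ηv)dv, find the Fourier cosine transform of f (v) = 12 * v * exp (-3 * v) 12 * (9 - η^2)/ (η^2 + 9)^2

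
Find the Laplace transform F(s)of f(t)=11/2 11/(2 * s)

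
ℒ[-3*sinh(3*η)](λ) -9/(λ^2 - 9)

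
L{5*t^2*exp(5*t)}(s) 10/(s - 5)^3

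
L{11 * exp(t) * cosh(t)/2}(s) 11 * (s - 1)/(2 * s * (s - 2))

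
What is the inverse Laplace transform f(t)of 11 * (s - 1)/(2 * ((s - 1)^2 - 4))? 11 * exp(t) * cosh(2 * t)/2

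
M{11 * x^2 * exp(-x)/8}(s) 11 * gamma(s+2)/8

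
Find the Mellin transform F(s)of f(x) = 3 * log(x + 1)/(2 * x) -3 * pi * csc(pi * s)/(2 * s - 2)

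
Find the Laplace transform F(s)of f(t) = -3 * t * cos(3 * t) 3 * (9 - s^2)/(s^2 + 9)^2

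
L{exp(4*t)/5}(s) 1/(5*(s - 4))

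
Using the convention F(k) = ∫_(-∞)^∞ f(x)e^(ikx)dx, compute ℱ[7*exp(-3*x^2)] 7*sqrt(3)*sqrt(pi)*exp(-k^2/12)/3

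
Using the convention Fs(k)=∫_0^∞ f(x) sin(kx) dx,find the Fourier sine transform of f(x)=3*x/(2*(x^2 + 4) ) 3*pi*exp(-2*k) /4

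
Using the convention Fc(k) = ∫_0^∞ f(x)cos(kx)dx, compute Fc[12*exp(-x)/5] 12/(5*(k^2 + 1))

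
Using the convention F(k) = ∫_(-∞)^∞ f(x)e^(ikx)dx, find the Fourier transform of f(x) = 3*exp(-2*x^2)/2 3*sqrt(2)*sqrt(pi)*exp(-k^2/8)/4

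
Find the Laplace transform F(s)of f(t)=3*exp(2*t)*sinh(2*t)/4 3/(2*s*(s - 4))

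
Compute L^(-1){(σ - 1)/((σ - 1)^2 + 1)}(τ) exp(τ) * cos(τ)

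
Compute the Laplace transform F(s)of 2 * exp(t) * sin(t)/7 2/(7 * ((s - 1)^2 + 1))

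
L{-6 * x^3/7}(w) -36/(7 * w^4) 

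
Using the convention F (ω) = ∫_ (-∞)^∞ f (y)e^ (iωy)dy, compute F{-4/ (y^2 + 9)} -4 * pi * exp (-3 * Abs (ω))/3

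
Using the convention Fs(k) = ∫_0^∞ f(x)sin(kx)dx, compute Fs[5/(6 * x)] 5 * pi/12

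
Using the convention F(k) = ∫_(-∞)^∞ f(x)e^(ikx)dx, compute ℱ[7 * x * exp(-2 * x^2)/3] 7 * sqrt(2) * I * sqrt(pi) * k * exp(-k^2/8)/24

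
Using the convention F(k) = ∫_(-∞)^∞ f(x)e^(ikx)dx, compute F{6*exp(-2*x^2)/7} 3*sqrt(2)*sqrt(pi)*exp(-k^2/8)/7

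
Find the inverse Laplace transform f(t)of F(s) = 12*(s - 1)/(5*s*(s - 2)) 12*exp(t)*cosh(t)/5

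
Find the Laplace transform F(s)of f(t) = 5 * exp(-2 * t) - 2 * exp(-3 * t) 5/(s + 2) - 2/(s + 3)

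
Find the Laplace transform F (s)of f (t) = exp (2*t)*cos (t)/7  (s - 2)/ (7*( (s - 2)^2 + 1))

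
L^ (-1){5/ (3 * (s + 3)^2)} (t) 5 * t * exp (-3 * t)/3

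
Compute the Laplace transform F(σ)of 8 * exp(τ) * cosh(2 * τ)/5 8 * (σ - 1)/(5 * ((σ - 1)^2-4))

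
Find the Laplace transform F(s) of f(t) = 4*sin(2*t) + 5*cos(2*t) 5*s/(s^2 + 4) + 8/(s^2 + 4) 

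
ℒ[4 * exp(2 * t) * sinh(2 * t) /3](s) 8/(3 * s * (s - 4) ) 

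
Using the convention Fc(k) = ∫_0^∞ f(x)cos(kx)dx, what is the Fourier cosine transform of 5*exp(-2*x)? 10/(k^2 + 4)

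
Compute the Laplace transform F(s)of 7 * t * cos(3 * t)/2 7 * (s^2 - 9)/(2 * (s^2 + 9)^2)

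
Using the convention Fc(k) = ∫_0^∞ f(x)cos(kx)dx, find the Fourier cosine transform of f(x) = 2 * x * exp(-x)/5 2 * (1 - k^2)/(5 * (k^2 + 1)^2)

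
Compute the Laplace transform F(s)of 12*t 12/s^2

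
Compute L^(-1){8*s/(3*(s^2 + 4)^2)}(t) 2*t*sin(2*t)/3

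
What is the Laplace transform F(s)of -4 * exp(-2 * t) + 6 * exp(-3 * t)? 6/(s + 3) - 4/(s + 2)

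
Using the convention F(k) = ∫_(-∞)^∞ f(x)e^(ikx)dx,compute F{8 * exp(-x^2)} 8 * sqrt(pi) * exp(-k^2/4)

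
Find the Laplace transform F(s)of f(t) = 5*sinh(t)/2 5/(2*(s^2 - 1))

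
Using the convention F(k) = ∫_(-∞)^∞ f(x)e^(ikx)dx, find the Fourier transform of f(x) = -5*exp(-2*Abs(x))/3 -20/(3*k^2+12)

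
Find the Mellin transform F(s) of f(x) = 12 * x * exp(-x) 12 * gamma(s + 1) 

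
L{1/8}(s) 1/(8 * s)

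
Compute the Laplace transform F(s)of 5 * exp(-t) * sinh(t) 5/(s * (s + 2))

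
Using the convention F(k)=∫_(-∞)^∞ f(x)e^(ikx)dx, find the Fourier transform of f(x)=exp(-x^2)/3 sqrt(pi)*exp(-k^2/4)/3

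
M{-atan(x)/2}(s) pi * sec(pi * s/2)/(4 * s)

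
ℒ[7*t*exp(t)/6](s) 7/(6*(s - 1)^2)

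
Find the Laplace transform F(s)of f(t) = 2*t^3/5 12/(5*s^4)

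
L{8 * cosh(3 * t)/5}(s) 8 * s/(5 * (s^2 - 9))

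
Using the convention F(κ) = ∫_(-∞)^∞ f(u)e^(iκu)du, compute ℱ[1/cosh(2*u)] pi/(2*cosh(pi*κ/4))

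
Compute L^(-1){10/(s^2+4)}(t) 5*sin(2*t)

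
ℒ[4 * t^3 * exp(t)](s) 24/(s - 1)^4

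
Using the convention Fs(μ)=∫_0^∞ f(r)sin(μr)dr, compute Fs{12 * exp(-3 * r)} 12 * μ/(μ^2 + 9)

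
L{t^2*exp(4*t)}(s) 2/(s - 4)^3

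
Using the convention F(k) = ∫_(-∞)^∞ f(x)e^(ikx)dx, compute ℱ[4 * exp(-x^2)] 4 * sqrt(pi) * exp(-k^2/4)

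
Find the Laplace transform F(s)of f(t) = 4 4/s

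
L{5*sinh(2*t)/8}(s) 5/(4*(s^2 - 4))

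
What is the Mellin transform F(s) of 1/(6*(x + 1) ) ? pi*csc(pi*s) /6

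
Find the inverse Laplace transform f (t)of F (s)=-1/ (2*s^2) -t/2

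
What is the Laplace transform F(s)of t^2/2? s^(-3)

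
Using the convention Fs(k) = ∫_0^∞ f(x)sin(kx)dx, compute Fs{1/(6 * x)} pi/12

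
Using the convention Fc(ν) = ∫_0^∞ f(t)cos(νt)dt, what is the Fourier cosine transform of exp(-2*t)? 2/(ν^2+4)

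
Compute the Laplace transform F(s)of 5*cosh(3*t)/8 5*s/(8*(s^2 - 9))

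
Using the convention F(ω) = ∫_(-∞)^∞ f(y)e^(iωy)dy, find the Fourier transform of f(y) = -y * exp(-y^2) -I * sqrt(pi) * ω * exp(-ω^2/4)/2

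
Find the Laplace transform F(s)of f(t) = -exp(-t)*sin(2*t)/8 -1/(4*(s + 1)^2 + 16)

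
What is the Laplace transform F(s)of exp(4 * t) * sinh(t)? 1/((s - 4)^2 - 1)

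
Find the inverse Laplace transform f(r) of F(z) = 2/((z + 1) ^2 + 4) exp(-r)*sin(2*r) 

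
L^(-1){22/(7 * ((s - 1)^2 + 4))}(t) 11 * exp(t) * sin(2 * t)/7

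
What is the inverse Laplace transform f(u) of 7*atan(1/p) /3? 7*sin(u) /(3*u) 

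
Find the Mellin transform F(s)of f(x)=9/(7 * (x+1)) 9 * pi * csc(pi * s)/7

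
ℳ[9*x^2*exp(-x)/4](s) 9*gamma(s+2)/4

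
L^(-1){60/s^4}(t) 10*t^3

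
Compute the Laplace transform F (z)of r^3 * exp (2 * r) 6/ (z - 2)^4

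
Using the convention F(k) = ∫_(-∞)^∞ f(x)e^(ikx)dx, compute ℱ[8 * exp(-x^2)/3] 8 * sqrt(pi) * exp(-k^2/4)/3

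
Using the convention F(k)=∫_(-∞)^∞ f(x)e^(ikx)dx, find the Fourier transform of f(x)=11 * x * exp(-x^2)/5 11 * I * sqrt(pi) * k * exp(-k^2/4)/10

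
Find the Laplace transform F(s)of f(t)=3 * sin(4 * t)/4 3/(s^2 + 16)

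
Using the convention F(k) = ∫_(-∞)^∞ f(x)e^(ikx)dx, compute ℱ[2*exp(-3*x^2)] 2*sqrt(3)*sqrt(pi)*exp(-k^2/12)/3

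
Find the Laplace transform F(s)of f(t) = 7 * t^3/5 42/(5 * s^4)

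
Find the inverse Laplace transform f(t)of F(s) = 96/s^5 4 * t^4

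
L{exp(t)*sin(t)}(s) 1/((s - 1)^2 + 1)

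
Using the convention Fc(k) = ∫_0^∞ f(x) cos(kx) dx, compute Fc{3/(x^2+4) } 3*pi*exp(-2*k) /4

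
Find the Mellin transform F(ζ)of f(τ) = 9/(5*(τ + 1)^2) -9*pi*(ζ - 1)/(5*sin(pi*ζ))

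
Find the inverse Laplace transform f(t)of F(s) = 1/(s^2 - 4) sinh(2*t)/2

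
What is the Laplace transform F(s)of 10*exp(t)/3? 10/(3*(s - 1))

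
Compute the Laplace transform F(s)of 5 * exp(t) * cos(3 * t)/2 5 * (s - 1)/(2 * ((s - 1)^2 + 9))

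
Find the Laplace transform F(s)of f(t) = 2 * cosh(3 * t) 2 * s/(s^2 - 9)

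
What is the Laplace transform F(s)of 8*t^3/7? 48/(7*s^4)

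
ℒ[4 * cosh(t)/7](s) 4 * s/(7 * (s^2 - 1))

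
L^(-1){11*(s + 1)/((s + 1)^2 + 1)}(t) 11*exp(-t)*cos(t)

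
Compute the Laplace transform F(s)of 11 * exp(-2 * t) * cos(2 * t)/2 11 * (s + 2)/(2 * ((s + 2)^2 + 4))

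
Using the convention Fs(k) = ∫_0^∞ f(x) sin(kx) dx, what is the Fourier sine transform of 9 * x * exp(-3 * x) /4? 27 * k/(2 * (k^2+9) ^2) 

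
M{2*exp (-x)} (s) 2*gamma (s)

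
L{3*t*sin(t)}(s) 6*s/(s^2+1)^2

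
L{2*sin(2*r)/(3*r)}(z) 2*atan(2/z)/3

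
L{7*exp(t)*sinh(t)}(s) 7/(s*(s - 2))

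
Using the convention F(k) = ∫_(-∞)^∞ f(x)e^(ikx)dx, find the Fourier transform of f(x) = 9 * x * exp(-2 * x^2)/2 9 * sqrt(2) * I * sqrt(pi) * k * exp(-k^2/8)/16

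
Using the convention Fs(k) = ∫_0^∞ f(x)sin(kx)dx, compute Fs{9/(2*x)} 9*pi/4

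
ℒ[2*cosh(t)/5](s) 2*s/(5*(s^2 - 1))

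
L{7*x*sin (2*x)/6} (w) 14*w/ (3*(w^2 + 4)^2)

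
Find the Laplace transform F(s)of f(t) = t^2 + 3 2/s^3 + 3/s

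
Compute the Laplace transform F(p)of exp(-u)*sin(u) 1/((p + 1)^2 + 1)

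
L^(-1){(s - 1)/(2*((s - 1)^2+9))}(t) exp(t)*cos(3*t)/2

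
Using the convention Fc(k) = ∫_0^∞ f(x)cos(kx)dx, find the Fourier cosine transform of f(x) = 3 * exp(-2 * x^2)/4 3 * sqrt(2) * sqrt(pi) * exp(-k^2/8)/16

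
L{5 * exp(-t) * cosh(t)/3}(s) 5 * (s+1)/(3 * s * (s+2))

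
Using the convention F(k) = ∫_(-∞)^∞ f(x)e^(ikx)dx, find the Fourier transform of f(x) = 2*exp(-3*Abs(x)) 12/(k^2 + 9)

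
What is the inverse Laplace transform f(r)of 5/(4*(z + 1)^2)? 5*r*exp(-r)/4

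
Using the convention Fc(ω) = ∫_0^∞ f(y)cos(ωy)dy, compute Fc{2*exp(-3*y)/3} 2/(ω^2 + 9)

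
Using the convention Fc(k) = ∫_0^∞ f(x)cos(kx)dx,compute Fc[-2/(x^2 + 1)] -pi*exp(-k)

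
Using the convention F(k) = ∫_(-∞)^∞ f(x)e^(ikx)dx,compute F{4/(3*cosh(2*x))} 2*pi/(3*cosh(pi*k/4))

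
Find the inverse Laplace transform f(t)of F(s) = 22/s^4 11*t^3/3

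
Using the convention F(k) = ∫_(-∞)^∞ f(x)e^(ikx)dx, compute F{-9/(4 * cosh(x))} -9 * pi/(4 * cosh(pi * k/2))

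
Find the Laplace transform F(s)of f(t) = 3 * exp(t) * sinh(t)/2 3/(2 * s * (s - 2))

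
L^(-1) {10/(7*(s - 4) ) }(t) 10*exp(4*t) /7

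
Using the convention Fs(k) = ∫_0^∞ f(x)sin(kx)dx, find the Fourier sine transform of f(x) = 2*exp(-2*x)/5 2*k/(5*(k^2 + 4))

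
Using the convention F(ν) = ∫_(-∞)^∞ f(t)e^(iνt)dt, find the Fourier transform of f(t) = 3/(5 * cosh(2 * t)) 3 * pi/(10 * cosh(pi * ν/4))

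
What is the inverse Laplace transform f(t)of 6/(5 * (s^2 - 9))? 2 * sinh(3 * t)/5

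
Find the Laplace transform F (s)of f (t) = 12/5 12/ (5*s)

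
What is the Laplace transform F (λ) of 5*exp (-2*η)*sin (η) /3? 5/ (3*( (λ+2) ^2+1) ) 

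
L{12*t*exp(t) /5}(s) 12/(5*(s - 1) ^2) 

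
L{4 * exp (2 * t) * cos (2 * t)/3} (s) 4 * (s - 2)/ (3 * ( (s - 2)^2 + 4))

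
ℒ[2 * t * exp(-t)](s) 2/(s + 1)^2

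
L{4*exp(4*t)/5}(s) 4/(5*(s - 4))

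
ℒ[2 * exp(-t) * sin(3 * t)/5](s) 6/(5 * ((s + 1)^2 + 9))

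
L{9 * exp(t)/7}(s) 9/(7 * (s - 1))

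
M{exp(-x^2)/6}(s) gamma(s/2)/12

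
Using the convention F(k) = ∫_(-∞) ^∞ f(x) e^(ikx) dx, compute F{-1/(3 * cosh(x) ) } -pi/(3 * cosh(pi * k/2) ) 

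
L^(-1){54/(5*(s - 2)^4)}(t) 9*t^3*exp(2*t)/5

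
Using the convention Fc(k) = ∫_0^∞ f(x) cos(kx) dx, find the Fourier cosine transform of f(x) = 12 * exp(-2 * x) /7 24/(7 * (k^2 + 4) ) 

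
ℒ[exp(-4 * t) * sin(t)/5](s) 1/(5 * ((s + 4)^2 + 1))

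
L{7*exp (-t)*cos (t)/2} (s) 7*(s+1)/ (2*( (s+1)^2+1))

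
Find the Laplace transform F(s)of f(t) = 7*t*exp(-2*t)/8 7/(8*(s + 2)^2)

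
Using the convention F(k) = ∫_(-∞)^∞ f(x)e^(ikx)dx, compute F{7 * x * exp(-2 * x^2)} 7 * sqrt(2) * I * sqrt(pi) * k * exp(-k^2/8)/8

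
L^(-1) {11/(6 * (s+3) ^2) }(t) 11 * t * exp(-3 * t) /6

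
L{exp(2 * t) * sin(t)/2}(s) 1/(2 * ((s - 2)^2 + 1))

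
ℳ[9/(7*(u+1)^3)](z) 9*pi*(z - 2)*(z - 1)/(14*sin(pi*z))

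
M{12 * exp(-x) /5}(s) 12 * gamma(s) /5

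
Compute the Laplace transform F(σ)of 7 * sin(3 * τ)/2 21/(2 * (σ^2 + 9))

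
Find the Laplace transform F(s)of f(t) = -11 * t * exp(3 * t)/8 -11/(8 * (s - 3)^2)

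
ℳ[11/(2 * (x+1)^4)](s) 11 * gamma(s) * gamma(4 - s)/12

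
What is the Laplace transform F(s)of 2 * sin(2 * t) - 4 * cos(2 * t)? 4/(s^2 + 4) - 4 * s/(s^2 + 4)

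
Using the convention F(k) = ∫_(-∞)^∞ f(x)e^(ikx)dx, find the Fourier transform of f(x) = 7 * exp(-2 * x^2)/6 7 * sqrt(2) * sqrt(pi) * exp(-k^2/8)/12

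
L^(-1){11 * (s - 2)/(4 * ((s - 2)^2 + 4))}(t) 11 * exp(2 * t) * cos(2 * t)/4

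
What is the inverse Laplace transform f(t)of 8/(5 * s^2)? 8 * t/5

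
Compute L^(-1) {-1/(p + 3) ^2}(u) -u*exp(-3*u) 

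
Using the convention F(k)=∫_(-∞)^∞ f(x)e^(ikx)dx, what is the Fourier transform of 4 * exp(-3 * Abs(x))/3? 8/(k^2 + 9)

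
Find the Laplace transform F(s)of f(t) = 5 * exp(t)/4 5/(4 * (s - 1))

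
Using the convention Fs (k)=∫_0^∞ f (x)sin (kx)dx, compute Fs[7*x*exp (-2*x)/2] 14*k/ (k^2 + 4)^2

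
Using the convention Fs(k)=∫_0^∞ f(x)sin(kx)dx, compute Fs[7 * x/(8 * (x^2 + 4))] 7 * pi * exp(-2 * k)/16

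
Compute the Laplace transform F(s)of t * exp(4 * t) (s - 4)^(-2)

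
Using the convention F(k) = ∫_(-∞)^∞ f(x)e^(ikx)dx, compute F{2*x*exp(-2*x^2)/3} sqrt(2)*I*sqrt(pi)*k*exp(-k^2/8)/12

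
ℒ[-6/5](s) -6/(5*s)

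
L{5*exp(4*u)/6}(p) 5/(6*(p - 4))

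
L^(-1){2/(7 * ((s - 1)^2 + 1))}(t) 2 * exp(t) * sin(t)/7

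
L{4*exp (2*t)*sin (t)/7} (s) 4/ (7*( (s - 2)^2 + 1))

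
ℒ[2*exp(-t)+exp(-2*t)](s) 2/(s+1)+1/(s+2)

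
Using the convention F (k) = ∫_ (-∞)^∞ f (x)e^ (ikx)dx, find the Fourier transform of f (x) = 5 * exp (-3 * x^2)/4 5 * sqrt (3) * sqrt (pi) * exp (-k^2/12)/12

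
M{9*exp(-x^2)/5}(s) 9*gamma(s/2)/10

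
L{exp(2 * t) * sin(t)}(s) 1/((s - 2)^2+1)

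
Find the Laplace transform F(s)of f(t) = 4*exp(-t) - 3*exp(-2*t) 4/(s + 1) - 3/(s + 2)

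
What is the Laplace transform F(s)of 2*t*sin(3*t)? 12*s/(s^2 + 9)^2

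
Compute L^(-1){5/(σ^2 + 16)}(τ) 5*sin(4*τ)/4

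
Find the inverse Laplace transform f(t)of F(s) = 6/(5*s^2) 6*t/5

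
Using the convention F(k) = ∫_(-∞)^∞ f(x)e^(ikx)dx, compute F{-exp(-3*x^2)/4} -sqrt(3)*sqrt(pi)*exp(-k^2/12)/12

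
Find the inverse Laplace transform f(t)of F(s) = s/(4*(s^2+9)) cos(3*t)/4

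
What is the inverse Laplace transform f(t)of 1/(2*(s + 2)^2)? t*exp(-2*t)/2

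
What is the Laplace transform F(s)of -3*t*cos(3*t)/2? 3*(9 - s^2)/(2*(s^2 + 9)^2)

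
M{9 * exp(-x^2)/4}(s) 9 * gamma(s/2)/8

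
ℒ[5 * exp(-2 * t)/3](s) 5/(3 * (s+2))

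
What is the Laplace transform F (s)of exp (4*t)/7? 1/ (7*(s - 4))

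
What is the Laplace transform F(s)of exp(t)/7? 1/(7 * (s - 1))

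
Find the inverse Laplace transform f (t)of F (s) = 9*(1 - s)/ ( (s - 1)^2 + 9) -9*exp (t)*cos (3*t)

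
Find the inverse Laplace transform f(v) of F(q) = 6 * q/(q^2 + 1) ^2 3 * v * sin(v) 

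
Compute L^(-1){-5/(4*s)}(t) -5/4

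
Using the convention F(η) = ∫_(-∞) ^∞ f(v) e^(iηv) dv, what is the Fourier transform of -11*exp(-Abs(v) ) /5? -22/(5*η^2 + 5) 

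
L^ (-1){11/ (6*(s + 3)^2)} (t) 11*t*exp (-3*t)/6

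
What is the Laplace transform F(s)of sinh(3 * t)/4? 3/(4 * (s^2-9))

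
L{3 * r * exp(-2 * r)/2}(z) 3/(2 * (z + 2)^2)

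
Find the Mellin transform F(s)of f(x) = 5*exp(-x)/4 5*gamma(s)/4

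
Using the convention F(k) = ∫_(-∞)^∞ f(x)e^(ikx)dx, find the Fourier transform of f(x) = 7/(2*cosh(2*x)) 7*pi/(4*cosh(pi*k/4))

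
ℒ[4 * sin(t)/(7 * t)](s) 4 * atan(1/s)/7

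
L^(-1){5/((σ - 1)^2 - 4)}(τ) 5*exp(τ)*sinh(2*τ)/2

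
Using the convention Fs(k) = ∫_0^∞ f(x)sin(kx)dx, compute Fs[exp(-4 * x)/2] k/(2 * (k^2 + 16))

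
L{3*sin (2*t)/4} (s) 3/ (2*(s^2 + 4))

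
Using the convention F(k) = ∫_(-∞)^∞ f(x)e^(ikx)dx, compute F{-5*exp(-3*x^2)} -5*sqrt(3)*sqrt(pi)*exp(-k^2/12)/3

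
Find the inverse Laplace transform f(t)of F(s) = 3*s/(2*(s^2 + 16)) 3*cos(4*t)/2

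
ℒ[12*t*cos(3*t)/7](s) 12*(s^2 - 9)/(7*(s^2+9)^2)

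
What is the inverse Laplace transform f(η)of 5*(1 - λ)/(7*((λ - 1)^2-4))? -5*exp(η)*cosh(2*η)/7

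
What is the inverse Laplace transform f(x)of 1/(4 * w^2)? x/4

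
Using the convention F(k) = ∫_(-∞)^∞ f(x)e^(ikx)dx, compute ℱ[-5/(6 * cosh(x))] -5 * pi/(6 * cosh(pi * k/2))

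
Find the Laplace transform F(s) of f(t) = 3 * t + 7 7/s + 3/s^2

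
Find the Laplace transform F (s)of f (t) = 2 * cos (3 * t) 2 * s/ (s^2 + 9)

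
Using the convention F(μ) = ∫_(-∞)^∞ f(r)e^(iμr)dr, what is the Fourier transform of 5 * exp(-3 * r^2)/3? 5 * sqrt(3) * sqrt(pi) * exp(-μ^2/12)/9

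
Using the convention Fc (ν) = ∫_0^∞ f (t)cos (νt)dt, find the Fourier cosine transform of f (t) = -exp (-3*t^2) -sqrt (3)*sqrt (pi)*exp (-ν^2/12)/6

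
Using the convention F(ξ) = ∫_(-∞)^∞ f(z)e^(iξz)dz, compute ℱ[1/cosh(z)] pi/cosh(pi*ξ/2)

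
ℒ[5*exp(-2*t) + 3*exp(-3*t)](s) 3/(s + 3) + 5/(s + 2)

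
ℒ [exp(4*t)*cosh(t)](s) (s - 4) /((s - 4) ^2 - 1) 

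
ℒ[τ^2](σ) 2/σ^3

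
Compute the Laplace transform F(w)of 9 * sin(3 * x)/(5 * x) 9 * atan(3/w)/5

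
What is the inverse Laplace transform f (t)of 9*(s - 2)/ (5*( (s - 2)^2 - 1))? 9*exp (2*t)*cosh (t)/5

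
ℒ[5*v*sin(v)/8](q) 5*q/(4*(q^2 + 1)^2)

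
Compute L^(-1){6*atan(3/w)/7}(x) 6*sin(3*x)/(7*x)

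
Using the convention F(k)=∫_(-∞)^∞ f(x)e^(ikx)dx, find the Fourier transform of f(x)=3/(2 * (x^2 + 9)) pi * exp(-3 * Abs(k))/2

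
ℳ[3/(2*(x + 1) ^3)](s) 3*pi*(s - 2)*(s - 1) /(4*sin(pi*s) ) 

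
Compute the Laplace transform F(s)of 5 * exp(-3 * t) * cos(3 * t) 5 * (s + 3)/((s + 3)^2 + 9)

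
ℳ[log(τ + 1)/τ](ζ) -pi * csc(pi * ζ)/(ζ - 1)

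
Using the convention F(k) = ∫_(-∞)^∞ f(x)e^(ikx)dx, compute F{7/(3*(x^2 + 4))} 7*pi*exp(-2*Abs(k))/6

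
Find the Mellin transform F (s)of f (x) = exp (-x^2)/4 gamma (s/2)/8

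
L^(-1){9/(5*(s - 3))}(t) 9*exp(3*t)/5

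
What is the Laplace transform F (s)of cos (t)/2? s/ (2*(s^2+1))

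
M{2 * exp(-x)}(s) 2 * gamma(s)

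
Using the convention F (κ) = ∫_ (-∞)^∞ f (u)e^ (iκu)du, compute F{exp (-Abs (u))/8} 1/ (4 * (κ^2+1))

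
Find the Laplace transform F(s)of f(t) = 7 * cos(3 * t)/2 7 * s/(2 * (s^2 + 9))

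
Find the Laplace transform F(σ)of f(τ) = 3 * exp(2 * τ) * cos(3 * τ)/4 3 * (σ - 2)/(4 * ((σ - 2)^2 + 9))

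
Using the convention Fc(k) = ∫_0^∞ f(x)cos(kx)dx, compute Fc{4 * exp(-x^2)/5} 2 * sqrt(pi) * exp(-k^2/4)/5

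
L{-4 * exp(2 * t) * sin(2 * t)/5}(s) -8/(5 * (s - 2)^2 + 20)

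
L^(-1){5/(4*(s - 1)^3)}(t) 5*t^2*exp(t)/8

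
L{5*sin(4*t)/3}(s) 20/(3*(s^2 + 16))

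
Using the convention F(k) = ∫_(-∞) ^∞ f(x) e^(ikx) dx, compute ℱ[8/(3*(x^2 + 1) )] 8*pi*exp(-Abs(k) ) /3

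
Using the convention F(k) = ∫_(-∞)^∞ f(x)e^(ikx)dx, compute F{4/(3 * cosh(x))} 4 * pi/(3 * cosh(pi * k/2))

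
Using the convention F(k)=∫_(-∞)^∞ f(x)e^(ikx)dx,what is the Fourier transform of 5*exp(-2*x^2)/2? 5*sqrt(2)*sqrt(pi)*exp(-k^2/8)/4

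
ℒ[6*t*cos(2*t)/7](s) 6*(s^2 - 4)/(7*(s^2 + 4)^2)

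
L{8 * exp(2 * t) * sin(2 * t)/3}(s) 16/(3 * ((s - 2)^2 + 4))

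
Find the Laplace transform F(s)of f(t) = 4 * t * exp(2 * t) 4/(s - 2)^2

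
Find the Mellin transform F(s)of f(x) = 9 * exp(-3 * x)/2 3^(2 - s) * gamma(s)/2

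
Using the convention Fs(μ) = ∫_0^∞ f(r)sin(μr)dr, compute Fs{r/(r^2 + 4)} pi*exp(-2*μ)/2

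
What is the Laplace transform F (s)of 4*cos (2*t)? 4*s/ (s^2 + 4)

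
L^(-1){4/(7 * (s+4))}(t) 4 * exp(-4 * t)/7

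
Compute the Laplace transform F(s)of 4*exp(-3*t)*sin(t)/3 4/(3*((s + 3)^2 + 1))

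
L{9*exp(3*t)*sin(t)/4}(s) 9/(4*((s - 3)^2 + 1))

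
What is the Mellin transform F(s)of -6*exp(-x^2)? -3*gamma(s/2)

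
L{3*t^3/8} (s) 9/ (4*s^4)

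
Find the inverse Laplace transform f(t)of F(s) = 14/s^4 7 * t^3/3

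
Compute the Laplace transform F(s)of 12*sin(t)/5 12/(5*(s^2+1))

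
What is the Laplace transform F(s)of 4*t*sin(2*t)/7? 16*s/(7*(s^2+4)^2)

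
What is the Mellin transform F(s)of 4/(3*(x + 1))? 4*pi*csc(pi*s)/3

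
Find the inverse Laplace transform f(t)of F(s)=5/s 5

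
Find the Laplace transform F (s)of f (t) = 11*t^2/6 11/ (3*s^3)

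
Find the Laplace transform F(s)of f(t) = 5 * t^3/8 15/(4 * s^4)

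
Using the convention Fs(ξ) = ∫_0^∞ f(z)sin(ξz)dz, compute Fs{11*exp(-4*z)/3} 11*ξ/(3*(ξ^2+16))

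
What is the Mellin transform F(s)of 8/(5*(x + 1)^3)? 4*pi*(s - 2)*(s - 1)/(5*sin(pi*s))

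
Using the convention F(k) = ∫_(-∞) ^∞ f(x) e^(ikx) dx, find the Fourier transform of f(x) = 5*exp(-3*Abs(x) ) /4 15/(2*(k^2 + 9) ) 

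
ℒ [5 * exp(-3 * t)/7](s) 5/(7 * (s + 3))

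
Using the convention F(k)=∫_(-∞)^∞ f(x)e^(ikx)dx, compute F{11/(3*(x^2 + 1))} 11*pi*exp(-Abs(k))/3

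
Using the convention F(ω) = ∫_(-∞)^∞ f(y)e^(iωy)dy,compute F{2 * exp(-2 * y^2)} sqrt(2) * sqrt(pi) * exp(-ω^2/8)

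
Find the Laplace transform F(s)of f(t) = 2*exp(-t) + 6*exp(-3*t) 6/(s + 3) + 2/(s + 1)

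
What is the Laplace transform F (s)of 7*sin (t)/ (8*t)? 7*atan (1/s)/8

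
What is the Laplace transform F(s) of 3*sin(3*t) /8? 9/(8*(s^2 + 9) ) 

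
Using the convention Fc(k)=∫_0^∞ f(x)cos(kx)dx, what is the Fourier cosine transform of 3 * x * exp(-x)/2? 3 * (1 - k^2)/(2 * (k^2+1)^2)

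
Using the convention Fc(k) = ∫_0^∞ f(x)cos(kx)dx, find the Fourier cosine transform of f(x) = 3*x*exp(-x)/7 3*(1 - k^2)/(7*(k^2+1)^2)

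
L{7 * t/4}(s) 7/(4 * s^2)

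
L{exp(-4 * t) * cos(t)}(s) (s + 4)/((s + 4)^2 + 1)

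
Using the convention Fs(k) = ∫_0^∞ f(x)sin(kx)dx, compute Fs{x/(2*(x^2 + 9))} pi*exp(-3*k)/4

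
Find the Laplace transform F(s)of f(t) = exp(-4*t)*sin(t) 1/((s + 4)^2 + 1)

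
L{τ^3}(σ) 6/σ^4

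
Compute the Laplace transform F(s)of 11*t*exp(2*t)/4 11/(4*(s - 2)^2)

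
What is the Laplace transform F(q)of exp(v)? 1/(q - 1)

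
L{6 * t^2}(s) 12/s^3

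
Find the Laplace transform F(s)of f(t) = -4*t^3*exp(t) -24/(s - 1)^4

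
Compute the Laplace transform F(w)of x w^(-2)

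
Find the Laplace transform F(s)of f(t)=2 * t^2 4/s^3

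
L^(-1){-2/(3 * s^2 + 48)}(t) -sin(4 * t)/6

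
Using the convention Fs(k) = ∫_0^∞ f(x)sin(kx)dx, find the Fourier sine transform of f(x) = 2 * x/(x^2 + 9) pi * exp(-3 * k)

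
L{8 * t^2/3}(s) 16/(3 * s^3)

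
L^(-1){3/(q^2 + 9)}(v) sin(3*v)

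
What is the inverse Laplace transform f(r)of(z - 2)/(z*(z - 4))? exp(2*r)*cosh(2*r)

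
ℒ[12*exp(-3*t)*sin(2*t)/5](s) 24/(5*((s + 3)^2 + 4))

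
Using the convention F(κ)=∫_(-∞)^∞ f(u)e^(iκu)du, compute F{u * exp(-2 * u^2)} sqrt(2) * I * sqrt(pi) * κ * exp(-κ^2/8)/8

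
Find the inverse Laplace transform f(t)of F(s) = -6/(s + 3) -6*exp(-3*t)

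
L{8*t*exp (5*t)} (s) 8/ (s - 5)^2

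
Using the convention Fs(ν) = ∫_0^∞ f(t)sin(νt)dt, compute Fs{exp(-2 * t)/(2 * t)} atan(ν/2)/2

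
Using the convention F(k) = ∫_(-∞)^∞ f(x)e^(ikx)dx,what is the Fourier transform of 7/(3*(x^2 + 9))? 7*pi*exp(-3*Abs(k))/9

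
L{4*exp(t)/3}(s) 4/(3*(s - 1))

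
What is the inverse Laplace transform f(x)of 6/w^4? x^3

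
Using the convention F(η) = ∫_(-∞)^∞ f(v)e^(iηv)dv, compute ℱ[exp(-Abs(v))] 2/(η^2 + 1)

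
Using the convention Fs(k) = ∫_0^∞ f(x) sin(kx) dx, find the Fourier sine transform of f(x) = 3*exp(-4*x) 3*k/(k^2+16) 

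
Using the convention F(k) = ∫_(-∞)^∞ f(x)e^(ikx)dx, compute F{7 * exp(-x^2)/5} 7 * sqrt(pi) * exp(-k^2/4)/5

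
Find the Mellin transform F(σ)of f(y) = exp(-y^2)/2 gamma(σ/2)/4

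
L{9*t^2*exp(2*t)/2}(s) 9/(s - 2)^3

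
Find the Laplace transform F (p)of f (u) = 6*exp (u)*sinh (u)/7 6/ (7*p*(p - 2))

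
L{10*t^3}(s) 60/s^4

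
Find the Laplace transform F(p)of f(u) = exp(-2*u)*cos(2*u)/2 (p + 2)/(2*((p + 2)^2 + 4))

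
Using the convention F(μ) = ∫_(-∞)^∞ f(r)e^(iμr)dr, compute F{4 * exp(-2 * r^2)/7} 2 * sqrt(2) * sqrt(pi) * exp(-μ^2/8)/7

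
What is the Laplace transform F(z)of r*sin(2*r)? 4*z/(z^2+4)^2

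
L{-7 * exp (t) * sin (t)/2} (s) -7/ (2 * (s - 1)^2 + 2)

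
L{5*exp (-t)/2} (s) 5/ (2*(s + 1))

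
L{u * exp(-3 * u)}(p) (p + 3)^(-2)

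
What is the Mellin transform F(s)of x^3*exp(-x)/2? gamma(s + 3)/2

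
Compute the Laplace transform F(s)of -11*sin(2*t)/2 -11/(s^2 + 4)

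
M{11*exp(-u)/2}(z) 11*gamma(z)/2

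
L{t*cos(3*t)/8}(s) (s^2-9)/(8*(s^2+9)^2)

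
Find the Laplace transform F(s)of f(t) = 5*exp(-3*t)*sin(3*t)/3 5/((s + 3)^2 + 9)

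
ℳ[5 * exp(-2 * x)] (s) 5 * gamma(s)/2^s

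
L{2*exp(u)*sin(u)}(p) 2/((p - 1)^2 + 1)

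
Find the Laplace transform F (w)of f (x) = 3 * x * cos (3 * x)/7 3 * (w^2 - 9)/ (7 * (w^2 + 9)^2)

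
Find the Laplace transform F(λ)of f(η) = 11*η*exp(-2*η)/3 11/(3*(λ + 2)^2)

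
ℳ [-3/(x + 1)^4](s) pi*(s - 3)*(s - 2)*(s - 1)/(2*sin(pi*s))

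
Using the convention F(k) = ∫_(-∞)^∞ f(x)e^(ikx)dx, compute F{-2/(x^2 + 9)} -2 * pi * exp(-3 * Abs(k))/3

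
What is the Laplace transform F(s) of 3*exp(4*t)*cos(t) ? 3*(s - 4) /((s - 4) ^2 + 1) 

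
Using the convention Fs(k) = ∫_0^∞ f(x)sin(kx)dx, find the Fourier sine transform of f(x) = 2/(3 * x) pi/3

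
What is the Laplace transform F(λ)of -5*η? -5/λ^2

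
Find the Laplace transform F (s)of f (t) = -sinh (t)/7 -1/ (7*s^2 - 7)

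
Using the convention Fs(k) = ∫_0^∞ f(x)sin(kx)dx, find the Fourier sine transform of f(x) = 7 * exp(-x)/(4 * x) 7 * atan(k)/4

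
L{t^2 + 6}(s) 6/s + 2/s^3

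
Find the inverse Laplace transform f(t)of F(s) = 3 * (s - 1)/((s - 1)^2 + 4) 3 * exp(t) * cos(2 * t)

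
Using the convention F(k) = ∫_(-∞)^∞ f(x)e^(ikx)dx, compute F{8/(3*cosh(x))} 8*pi/(3*cosh(pi*k/2))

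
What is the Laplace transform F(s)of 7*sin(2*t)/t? 7*atan(2/s)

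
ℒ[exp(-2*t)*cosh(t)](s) (s + 2)/((s + 2)^2 - 1)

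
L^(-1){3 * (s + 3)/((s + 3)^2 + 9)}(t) 3 * exp(-3 * t) * cos(3 * t)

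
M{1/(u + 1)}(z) pi * csc(pi * z)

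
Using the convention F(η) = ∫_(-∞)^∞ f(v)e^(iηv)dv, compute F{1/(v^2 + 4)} pi*exp(-2*Abs(η))/2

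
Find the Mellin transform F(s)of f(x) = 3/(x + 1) 3 * pi * csc(pi * s)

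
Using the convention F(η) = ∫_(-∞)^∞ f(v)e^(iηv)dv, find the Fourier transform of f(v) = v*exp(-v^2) I*sqrt(pi)*η*exp(-η^2/4)/2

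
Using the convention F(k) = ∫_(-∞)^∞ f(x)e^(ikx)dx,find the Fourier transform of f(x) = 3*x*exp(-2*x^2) 3*sqrt(2)*I*sqrt(pi)*k*exp(-k^2/8)/8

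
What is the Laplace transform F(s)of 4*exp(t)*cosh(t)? 4*(s - 1)/(s*(s - 2))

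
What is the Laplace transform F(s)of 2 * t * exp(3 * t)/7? 2/(7 * (s - 3)^2)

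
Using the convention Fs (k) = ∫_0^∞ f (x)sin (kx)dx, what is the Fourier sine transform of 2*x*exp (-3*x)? 12*k/ (k^2+9)^2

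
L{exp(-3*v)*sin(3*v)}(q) 3/((q + 3)^2 + 9)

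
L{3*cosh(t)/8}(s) 3*s/(8*(s^2 - 1))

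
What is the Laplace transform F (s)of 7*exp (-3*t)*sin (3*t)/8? 21/ (8*( (s + 3)^2 + 9))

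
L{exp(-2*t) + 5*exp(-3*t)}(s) 1/(s + 2) + 5/(s + 3)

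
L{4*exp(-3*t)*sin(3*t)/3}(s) 4/((s + 3)^2 + 9)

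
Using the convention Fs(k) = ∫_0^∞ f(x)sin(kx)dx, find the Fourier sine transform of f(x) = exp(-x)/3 k/(3*(k^2 + 1))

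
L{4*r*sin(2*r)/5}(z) 16*z/(5*(z^2 + 4)^2)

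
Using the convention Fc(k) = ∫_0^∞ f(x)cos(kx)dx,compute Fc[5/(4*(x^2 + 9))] 5*pi*exp(-3*k)/24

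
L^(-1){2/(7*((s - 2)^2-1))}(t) 2*exp(2*t)*sinh(t)/7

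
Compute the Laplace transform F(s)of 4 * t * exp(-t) 4/(s + 1)^2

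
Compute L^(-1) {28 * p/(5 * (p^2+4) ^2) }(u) 7 * u * sin(2 * u) /5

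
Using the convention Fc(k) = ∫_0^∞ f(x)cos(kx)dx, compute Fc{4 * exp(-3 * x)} 12/(k^2 + 9)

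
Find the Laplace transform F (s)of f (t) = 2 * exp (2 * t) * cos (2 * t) 2 * (s - 2)/ ( (s - 2)^2+4)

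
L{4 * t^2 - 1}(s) 8/s^3 - 1/s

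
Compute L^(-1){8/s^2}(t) 8*t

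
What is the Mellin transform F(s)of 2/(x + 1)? 2*pi*csc(pi*s)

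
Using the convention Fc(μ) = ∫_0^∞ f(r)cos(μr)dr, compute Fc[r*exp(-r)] (1 - μ^2)/(μ^2+1)^2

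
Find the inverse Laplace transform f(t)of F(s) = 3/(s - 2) 3*exp(2*t)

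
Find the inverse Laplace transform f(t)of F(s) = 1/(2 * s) 1/2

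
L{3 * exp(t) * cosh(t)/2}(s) 3 * (s - 1)/(2 * s * (s - 2))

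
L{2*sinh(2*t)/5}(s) 4/(5*(s^2 - 4))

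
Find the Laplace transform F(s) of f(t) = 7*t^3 42/s^4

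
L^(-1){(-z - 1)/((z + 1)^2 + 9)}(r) -exp(-r)*cos(3*r)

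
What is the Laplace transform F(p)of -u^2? -2/p^3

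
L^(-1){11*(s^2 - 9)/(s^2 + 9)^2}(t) 11*t*cos(3*t)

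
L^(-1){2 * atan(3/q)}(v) 2 * sin(3 * v)/v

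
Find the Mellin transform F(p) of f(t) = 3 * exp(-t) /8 3 * gamma(p) /8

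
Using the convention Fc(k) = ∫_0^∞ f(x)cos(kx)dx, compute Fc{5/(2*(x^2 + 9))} 5*pi*exp(-3*k)/12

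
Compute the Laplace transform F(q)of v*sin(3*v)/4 3*q/(2*(q^2 + 9)^2)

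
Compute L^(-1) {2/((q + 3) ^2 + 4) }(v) exp(-3*v)*sin(2*v) 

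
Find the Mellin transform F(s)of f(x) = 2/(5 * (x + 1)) 2 * pi * csc(pi * s)/5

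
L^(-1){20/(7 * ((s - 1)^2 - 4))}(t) 10 * exp(t) * sinh(2 * t)/7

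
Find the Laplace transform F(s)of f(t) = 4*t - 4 4/s^2 - 4/s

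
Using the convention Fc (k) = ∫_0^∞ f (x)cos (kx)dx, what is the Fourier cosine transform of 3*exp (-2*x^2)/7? 3*sqrt (2)*sqrt (pi)*exp (-k^2/8)/28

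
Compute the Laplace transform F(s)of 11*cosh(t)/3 11*s/(3*(s^2 - 1))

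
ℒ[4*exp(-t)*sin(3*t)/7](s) 12/(7*((s + 1)^2 + 9))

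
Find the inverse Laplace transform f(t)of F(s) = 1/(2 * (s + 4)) exp(-4 * t)/2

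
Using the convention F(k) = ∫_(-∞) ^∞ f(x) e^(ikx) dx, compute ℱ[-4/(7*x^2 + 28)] -2*pi*exp(-2*Abs(k) ) /7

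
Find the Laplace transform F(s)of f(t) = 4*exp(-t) 4/(s+1)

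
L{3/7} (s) 3/ (7 * s)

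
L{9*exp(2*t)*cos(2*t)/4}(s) 9*(s - 2)/(4*((s - 2)^2 + 4))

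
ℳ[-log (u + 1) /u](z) pi*csc (pi*z) / (z - 1) 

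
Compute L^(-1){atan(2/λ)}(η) sin(2 * η)/η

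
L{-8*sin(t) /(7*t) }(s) -8*atan(1/s) /7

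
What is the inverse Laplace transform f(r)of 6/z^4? r^3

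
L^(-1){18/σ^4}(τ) 3 * τ^3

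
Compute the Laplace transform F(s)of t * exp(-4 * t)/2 1/(2 * (s + 4)^2)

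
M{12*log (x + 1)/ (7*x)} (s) -12*pi*csc (pi*s)/ (7*s - 7)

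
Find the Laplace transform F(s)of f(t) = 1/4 1/(4*s)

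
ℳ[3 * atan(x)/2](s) -3 * pi * sec(pi * s/2)/(4 * s)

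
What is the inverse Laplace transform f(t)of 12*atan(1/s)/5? 12*sin(t)/(5*t)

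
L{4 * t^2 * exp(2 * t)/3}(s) 8/(3 * (s - 2)^3)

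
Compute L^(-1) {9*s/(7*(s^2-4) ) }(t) 9*cosh(2*t) /7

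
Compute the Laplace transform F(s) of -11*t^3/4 -33/(2*s^4) 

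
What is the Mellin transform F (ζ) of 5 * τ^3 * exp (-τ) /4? 5 * gamma (ζ + 3) /4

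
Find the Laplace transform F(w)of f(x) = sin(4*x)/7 4/(7*(w^2 + 16))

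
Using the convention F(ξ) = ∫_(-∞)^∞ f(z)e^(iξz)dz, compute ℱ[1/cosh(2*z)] pi/(2*cosh(pi*ξ/4))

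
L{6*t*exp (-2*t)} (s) 6/ (s + 2)^2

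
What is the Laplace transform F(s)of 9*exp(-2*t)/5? 9/(5*(s + 2))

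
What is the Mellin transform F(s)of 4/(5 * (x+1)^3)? 2 * pi * (s - 2) * (s - 1)/(5 * sin(pi * s))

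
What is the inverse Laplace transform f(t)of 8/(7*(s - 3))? 8*exp(3*t)/7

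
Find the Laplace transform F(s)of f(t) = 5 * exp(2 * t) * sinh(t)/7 5/(7 * ((s - 2)^2-1))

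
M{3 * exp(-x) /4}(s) 3 * gamma(s) /4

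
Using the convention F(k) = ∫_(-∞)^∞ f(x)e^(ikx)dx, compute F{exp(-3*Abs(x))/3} 2/(k^2 + 9)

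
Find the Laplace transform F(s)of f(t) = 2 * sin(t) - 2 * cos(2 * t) 2/(s^2 + 1) - 2 * s/(s^2 + 4)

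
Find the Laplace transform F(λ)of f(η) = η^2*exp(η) 2/(λ - 1)^3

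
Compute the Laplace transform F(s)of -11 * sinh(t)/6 -11/(6 * s^2 - 6)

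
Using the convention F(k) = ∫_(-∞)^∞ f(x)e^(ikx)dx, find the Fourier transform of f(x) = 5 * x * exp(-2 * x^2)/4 5 * sqrt(2) * I * sqrt(pi) * k * exp(-k^2/8)/32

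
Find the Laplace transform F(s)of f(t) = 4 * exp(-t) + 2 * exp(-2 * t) 2/(s + 2) + 4/(s + 1)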